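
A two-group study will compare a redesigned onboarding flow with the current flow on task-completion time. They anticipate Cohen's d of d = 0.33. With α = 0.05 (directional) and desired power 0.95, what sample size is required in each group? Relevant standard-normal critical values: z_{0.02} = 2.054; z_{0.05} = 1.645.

n = 199 per group

For two independent groups with equal n: n = 2·((z_{α} + z_β) / d)².
z_{α} + z_β = 1.645 + 1.645 = 3.290.
n = 2 × (3.290 / 0.33)² = 2 × 9.970² = 2 × 99.39 = 198.8.
Round up to the next whole participant.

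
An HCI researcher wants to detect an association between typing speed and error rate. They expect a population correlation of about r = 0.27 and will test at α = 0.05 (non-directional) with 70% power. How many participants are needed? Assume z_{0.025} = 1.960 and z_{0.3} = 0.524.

Fisher's z: C = ½·ln((1+r)/(1−r)) = ½·ln(1.7397) = 0.2769.
n = ((z_{α/2} + z_β)/C)² + 3.
(1.960 + 0.524) / 0.2769 = 2.484 / 0.2769 = 8.971.
n = 8.971² + 3 = 80.47 + 3 = 83.5.
Round up.

n = 84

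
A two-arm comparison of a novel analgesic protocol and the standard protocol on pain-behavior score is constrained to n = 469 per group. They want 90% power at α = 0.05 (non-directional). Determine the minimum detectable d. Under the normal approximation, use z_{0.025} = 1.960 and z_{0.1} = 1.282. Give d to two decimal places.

d_min ≈ 0.21

For two independent groups of n = 469 each: d_min = (z_{α/2} + z_β)·√(2/n).
z-sum = 1.960 + 1.282 = 3.242.
d_min = 3.242 × √(2/469) = 3.242 × 0.0653 = 0.212.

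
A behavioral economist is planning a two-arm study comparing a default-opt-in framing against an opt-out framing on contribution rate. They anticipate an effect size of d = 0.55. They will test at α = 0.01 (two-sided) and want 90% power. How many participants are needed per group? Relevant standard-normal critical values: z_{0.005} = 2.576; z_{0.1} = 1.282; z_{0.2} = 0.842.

n = 99 per group

For two independent groups with equal n: n = 2·((z_{α/2} + z_β) / d)².
z_{α/2} + z_β = 2.576 + 1.282 = 3.858.
n = 2 × (3.858 / 0.55)² = 2 × 7.015² = 2 × 49.20 = 98.4.
Round up to the next whole participant.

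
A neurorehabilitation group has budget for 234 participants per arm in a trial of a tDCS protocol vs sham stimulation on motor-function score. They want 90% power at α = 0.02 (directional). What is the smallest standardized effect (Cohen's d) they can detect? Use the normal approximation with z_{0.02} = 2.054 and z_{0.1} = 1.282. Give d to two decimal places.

For two independent groups of n = 234 each: d_min = (z_{α} + z_β)·√(2/n).
z-sum = 2.054 + 1.282 = 3.336.
d_min = 3.336 × √(2/234) = 3.336 × 0.0925 = 0.308.

d_min ≈ 0.31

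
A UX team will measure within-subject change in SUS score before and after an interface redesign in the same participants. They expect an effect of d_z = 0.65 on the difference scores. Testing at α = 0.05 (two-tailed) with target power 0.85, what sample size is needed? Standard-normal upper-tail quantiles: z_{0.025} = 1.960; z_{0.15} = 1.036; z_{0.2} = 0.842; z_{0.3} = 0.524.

n = 22 pairs

For a paired (one-sample on differences) test: n = ((z_{α/2} + z_β) / d)².
z_{α/2} + z_β = 1.960 + 1.036 = 2.996.
n = (2.996 / 0.65)² = 4.609² = 21.25.
Round up.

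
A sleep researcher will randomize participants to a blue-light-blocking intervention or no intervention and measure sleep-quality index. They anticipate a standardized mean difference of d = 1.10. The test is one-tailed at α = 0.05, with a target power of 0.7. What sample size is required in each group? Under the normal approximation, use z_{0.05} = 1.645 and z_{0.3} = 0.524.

For two independent groups with equal n: n = 2·((z_{α} + z_β) / d)².
z_{α} + z_β = 1.645 + 0.524 = 2.169.
n = 2 × (2.169 / 1.10)² = 2 × 1.972² = 2 × 3.89 = 7.8.
Round up to the next whole participant.

n = 8 per group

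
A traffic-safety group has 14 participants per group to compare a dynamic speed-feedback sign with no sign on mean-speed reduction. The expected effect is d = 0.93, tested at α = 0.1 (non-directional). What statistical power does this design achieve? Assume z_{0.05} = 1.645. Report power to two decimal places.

For two equal groups, power = Φ(d·√(n/2) − z_{α/2}).
d·√(n/2) = 0.93 × √(14/2) = 0.93 × 2.646 = 2.461.
z_β = 2.461 − 1.645 = 0.816.
Power = Φ(0.816) = 0.793.

power ≈ 0.79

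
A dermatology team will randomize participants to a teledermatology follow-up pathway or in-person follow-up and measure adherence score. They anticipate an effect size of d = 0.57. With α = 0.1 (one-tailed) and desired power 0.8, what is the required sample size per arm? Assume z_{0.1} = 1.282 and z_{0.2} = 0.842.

n = 28 per group

For two independent groups with equal n: n = 2·((z_{α} + z_β) / d)².
z_{α} + z_β = 1.282 + 0.842 = 2.124.
n = 2 × (2.124 / 0.57)² = 2 × 3.726² = 2 × 13.89 = 27.8.
Round up to the next whole participant.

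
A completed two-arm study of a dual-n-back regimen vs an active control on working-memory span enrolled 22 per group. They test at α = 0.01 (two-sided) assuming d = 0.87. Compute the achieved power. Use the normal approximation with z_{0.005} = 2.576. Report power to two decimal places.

power ≈ 0.62

For two equal groups, power = Φ(d·√(n/2) − z_{α/2}).
d·√(n/2) = 0.87 × √(22/2) = 0.87 × 3.317 = 2.885.
z_β = 2.885 − 2.576 = 0.309.
Power = Φ(0.309) = 0.622.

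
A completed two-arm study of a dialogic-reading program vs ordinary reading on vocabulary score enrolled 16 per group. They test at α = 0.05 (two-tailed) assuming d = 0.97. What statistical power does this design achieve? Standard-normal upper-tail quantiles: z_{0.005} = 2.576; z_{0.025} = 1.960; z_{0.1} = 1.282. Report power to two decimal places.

power ≈ 0.78

For two equal groups, power = Φ(d·√(n/2) − z_{α/2}).
d·√(n/2) = 0.97 × √(16/2) = 0.97 × 2.828 = 2.744.
z_β = 2.744 − 1.960 = 0.784.
Power = Φ(0.784) = 0.783.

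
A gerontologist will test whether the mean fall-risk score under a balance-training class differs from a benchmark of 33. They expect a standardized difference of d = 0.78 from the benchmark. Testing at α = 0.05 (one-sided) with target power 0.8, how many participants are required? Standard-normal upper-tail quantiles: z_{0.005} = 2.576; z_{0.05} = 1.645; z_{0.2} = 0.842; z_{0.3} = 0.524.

n = 11

For a one-sample test: n = ((z_{α} + z_β) / d)².
z_{α} + z_β = 1.645 + 0.842 = 2.487.
n = (2.487 / 0.78)² = 3.188² = 10.17.
Round up.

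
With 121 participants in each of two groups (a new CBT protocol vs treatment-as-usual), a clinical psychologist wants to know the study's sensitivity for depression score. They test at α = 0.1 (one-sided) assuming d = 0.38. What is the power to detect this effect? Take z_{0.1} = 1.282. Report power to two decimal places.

For two equal groups, power = Φ(d·√(n/2) − z_{α}).
d·√(n/2) = 0.38 × √(121/2) = 0.38 × 7.778 = 2.956.
z_β = 2.956 − 1.282 = 1.674.
Power = Φ(1.674) = 0.953.

power ≈ 0.95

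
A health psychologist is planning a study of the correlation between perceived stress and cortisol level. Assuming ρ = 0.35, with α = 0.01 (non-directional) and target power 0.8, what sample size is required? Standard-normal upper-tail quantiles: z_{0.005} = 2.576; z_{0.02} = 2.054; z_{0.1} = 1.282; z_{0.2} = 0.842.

Fisher's z: C = ½·ln((1+r)/(1−r)) = ½·ln(2.0769) = 0.3654.
n = ((z_{α/2} + z_β)/C)² + 3.
(2.576 + 0.842) / 0.3654 = 3.418 / 0.3654 = 9.354.
n = 9.354² + 3 = 87.50 + 3 = 90.5.
Round up.

n = 91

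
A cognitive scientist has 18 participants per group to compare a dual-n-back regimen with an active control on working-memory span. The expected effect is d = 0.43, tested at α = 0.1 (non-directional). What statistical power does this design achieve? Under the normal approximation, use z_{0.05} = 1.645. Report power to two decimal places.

power ≈ 0.36

For two equal groups, power = Φ(d·√(n/2) − z_{α/2}).
d·√(n/2) = 0.43 × √(18/2) = 0.43 × 3.000 = 1.290.
z_β = 1.290 − 1.645 = -0.355.
Power = Φ(-0.355) = 0.361.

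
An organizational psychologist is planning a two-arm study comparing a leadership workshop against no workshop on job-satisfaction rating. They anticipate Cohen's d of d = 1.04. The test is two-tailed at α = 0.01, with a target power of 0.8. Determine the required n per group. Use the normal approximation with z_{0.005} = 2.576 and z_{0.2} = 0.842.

For two independent groups with equal n: n = 2·((z_{α/2} + z_β) / d)².
z_{α/2} + z_β = 2.576 + 0.842 = 3.418.
n = 2 × (3.418 / 1.04)² = 2 × 3.287² = 2 × 10.80 = 21.6.
Round up to the next whole participant.

n = 22 per group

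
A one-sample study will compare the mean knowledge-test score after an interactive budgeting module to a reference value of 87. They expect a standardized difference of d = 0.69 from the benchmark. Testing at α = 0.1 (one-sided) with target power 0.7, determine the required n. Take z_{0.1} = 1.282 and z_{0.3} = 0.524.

For a one-sample test: n = ((z_{α} + z_β) / d)².
z_{α} + z_β = 1.282 + 0.524 = 1.806.
n = (1.806 / 0.69)² = 2.617² = 6.85.
Round up.

n = 7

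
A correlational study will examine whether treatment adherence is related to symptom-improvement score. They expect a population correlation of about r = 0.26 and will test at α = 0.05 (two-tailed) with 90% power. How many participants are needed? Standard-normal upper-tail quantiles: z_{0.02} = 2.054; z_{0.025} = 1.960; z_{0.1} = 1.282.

n = 152

Fisher's z: C = ½·ln((1+r)/(1−r)) = ½·ln(1.7027) = 0.2661.
n = ((z_{α/2} + z_β)/C)² + 3.
(1.960 + 1.282) / 0.2661 = 3.242 / 0.2661 = 12.183.
n = 12.183² + 3 = 148.43 + 3 = 151.4.
Round up.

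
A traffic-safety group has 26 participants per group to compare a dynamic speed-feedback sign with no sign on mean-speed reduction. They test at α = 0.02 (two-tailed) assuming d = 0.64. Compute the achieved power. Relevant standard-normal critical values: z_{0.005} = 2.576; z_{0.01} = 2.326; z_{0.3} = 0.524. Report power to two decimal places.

For two equal groups, power = Φ(d·√(n/2) − z_{α/2}).
d·√(n/2) = 0.64 × √(26/2) = 0.64 × 3.606 = 2.308.
z_β = 2.308 − 2.326 = -0.018.
Power = Φ(-0.018) = 0.493.

power ≈ 0.49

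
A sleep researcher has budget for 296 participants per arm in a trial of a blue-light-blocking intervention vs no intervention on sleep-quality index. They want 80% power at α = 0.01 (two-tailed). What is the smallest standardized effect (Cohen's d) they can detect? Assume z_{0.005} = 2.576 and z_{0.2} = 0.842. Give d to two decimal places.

For two independent groups of n = 296 each: d_min = (z_{α/2} + z_β)·√(2/n).
z-sum = 2.576 + 0.842 = 3.418.
d_min = 3.418 × √(2/296) = 3.418 × 0.0822 = 0.281.

d_min ≈ 0.28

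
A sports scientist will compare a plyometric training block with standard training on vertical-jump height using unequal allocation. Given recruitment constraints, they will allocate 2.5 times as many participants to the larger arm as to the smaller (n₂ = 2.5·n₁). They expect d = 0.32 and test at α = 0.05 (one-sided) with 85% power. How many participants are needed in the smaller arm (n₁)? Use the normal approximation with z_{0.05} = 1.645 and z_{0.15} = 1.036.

With allocation ratio k = n₂/n₁ = 2.5, Var(x̄₁−x̄₂) = σ²(1/n₁ + 1/(k·n₁)) = σ²·(k+1)/(k·n₁).
So n₁ = (1 + 1/k)·((z_{α} + z_β)/d)² = 1.400 × (2.681/0.32)².
n₁ = 1.400 × 70.19 = 98.3.
Round up: n₁ = 99, giving n₂ = ⌈2.5 × 99⌉ = ⌈247.5⌉ = 248.

n₁ = 99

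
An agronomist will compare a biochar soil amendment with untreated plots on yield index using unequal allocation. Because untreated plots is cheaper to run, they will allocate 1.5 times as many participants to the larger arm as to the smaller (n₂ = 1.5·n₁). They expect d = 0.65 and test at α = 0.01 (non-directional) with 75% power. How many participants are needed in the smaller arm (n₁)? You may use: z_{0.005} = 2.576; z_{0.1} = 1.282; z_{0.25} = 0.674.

n₁ = 42

With allocation ratio k = n₂/n₁ = 1.5, Var(x̄₁−x̄₂) = σ²(1/n₁ + 1/(k·n₁)) = σ²·(k+1)/(k·n₁).
So n₁ = (1 + 1/k)·((z_{α/2} + z_β)/d)² = 1.667 × (3.250/0.65)².
n₁ = 1.667 × 25.00 = 41.7.
Round up: n₁ = 42, giving n₂ = 1.5 × 42 = 63.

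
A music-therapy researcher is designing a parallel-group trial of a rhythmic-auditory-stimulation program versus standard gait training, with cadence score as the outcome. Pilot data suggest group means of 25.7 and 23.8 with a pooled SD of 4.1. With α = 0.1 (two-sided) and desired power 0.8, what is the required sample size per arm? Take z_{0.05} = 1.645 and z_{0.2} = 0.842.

n = 58 per group

Cohen's d = |M₁ − M₂| / SD_pooled = |25.7 − 23.8| / 4.1 = 1.9 / 4.1 = 0.463.
For two independent groups with equal n: n = 2·((z_{α/2} + z_β) / d)².
z_{α/2} + z_β = 1.645 + 0.842 = 2.487.
n = 2 × (2.487 / 0.463)² = 2 × 5.371² = 2 × 28.85 = 57.7.
Round up to the next whole participant.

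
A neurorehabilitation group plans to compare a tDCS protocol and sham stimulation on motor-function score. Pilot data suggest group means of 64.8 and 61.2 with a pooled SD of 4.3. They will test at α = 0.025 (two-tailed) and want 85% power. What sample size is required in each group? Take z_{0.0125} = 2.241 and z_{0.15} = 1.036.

n = 31 per group

Cohen's d = |M₁ − M₂| / SD_pooled = |64.8 − 61.2| / 4.3 = 3.6 / 4.3 = 0.837.
For two independent groups with equal n: n = 2·((z_{α/2} + z_β) / d)².
z_{α/2} + z_β = 2.241 + 1.036 = 3.277.
n = 2 × (3.277 / 0.837)² = 2 × 3.915² = 2 × 15.33 = 30.7.
Round up to the next whole participant.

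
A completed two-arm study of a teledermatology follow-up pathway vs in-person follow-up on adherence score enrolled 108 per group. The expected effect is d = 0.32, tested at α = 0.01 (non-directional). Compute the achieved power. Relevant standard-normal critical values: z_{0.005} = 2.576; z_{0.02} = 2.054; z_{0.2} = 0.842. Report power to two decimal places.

power ≈ 0.41

For two equal groups, power = Φ(d·√(n/2) − z_{α/2}).
d·√(n/2) = 0.32 × √(108/2) = 0.32 × 7.348 = 2.352.
z_β = 2.352 − 2.576 = -0.224.
Power = Φ(-0.224) = 0.411.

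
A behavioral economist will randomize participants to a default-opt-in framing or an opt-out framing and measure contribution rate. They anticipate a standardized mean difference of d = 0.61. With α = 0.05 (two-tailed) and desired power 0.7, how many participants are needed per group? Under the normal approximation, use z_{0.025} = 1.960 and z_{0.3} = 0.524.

n = 34 per group

For two independent groups with equal n: n = 2·((z_{α/2} + z_β) / d)².
z_{α/2} + z_β = 1.960 + 0.524 = 2.484.
n = 2 × (2.484 / 0.61)² = 2 × 4.072² = 2 × 16.58 = 33.2.
Round up to the next whole participant.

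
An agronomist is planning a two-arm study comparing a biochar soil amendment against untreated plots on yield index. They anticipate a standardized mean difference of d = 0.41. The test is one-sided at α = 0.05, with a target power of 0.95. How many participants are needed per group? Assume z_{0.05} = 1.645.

n = 129 per group

For two independent groups with equal n: n = 2·((z_{α} + z_β) / d)².
z_{α} + z_β = 1.645 + 1.645 = 3.290.
n = 2 × (3.290 / 0.41)² = 2 × 8.024² = 2 × 64.39 = 128.8.
Round up to the next whole participant.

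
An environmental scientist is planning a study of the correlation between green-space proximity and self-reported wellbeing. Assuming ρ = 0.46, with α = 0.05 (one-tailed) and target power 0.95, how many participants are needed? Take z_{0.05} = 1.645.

Fisher's z: C = ½·ln((1+r)/(1−r)) = ½·ln(2.7037) = 0.4973.
n = ((z_{α} + z_β)/C)² + 3.
(1.645 + 1.645) / 0.4973 = 3.290 / 0.4973 = 6.616.
n = 6.616² + 3 = 43.77 + 3 = 46.8.
Round up.

n = 47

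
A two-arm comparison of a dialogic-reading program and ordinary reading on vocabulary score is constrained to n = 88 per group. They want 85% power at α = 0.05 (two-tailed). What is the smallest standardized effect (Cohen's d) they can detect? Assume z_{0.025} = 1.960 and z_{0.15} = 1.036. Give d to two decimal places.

For two independent groups of n = 88 each: d_min = (z_{α/2} + z_β)·√(2/n).
z-sum = 1.960 + 1.036 = 2.996.
d_min = 2.996 × √(2/88) = 2.996 × 0.1508 = 0.452.

d_min ≈ 0.45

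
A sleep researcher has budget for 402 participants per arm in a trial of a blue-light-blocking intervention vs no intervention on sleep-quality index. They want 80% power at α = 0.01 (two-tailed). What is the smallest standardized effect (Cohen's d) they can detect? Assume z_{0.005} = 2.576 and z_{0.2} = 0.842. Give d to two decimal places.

d_min ≈ 0.24

For two independent groups of n = 402 each: d_min = (z_{α/2} + z_β)·√(2/n).
z-sum = 2.576 + 0.842 = 3.418.
d_min = 3.418 × √(2/402) = 3.418 × 0.0705 = 0.241.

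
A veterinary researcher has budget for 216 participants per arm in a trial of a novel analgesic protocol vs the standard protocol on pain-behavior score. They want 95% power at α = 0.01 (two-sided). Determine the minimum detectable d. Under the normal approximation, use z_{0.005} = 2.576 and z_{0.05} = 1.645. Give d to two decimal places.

d_min ≈ 0.41

For two independent groups of n = 216 each: d_min = (z_{α/2} + z_β)·√(2/n).
z-sum = 2.576 + 1.645 = 4.221.
d_min = 4.221 × √(2/216) = 4.221 × 0.0962 = 0.406.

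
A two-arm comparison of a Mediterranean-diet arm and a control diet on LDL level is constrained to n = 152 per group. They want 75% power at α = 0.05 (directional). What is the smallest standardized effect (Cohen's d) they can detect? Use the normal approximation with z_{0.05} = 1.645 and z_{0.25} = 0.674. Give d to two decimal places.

For two independent groups of n = 152 each: d_min = (z_{α} + z_β)·√(2/n).
z-sum = 1.645 + 0.674 = 2.319.
d_min = 2.319 × √(2/152) = 2.319 × 0.1147 = 0.266.

d_min ≈ 0.27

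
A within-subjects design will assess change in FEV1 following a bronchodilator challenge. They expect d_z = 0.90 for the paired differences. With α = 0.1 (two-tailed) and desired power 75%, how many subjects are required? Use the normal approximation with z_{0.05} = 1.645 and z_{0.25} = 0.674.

n = 7 pairs

For a paired (one-sample on differences) test: n = ((z_{α/2} + z_β) / d)².
z_{α/2} + z_β = 1.645 + 0.674 = 2.319.
n = (2.319 / 0.90)² = 2.577² = 6.64.
Round up.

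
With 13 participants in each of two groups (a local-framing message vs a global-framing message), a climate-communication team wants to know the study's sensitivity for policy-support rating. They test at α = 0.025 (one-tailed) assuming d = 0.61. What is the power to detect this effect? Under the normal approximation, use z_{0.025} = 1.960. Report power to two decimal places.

For two equal groups, power = Φ(d·√(n/2) − z_{α}).
d·√(n/2) = 0.61 × √(13/2) = 0.61 × 2.550 = 1.555.
z_β = 1.555 − 1.960 = -0.405.
Power = Φ(-0.405) = 0.343.

power ≈ 0.34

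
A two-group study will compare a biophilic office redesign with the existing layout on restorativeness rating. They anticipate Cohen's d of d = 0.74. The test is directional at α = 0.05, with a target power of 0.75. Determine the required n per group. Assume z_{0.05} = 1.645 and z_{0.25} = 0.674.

For two independent groups with equal n: n = 2·((z_{α} + z_β) / d)².
z_{α} + z_β = 1.645 + 0.674 = 2.319.
n = 2 × (2.319 / 0.74)² = 2 × 3.134² = 2 × 9.82 = 19.6.
Round up to the next whole participant.

n = 20 per group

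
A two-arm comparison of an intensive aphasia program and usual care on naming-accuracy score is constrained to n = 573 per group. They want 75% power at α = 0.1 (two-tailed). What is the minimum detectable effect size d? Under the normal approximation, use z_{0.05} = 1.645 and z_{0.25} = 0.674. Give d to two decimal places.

d_min ≈ 0.14

For two independent groups of n = 573 each: d_min = (z_{α/2} + z_β)·√(2/n).
z-sum = 1.645 + 0.674 = 2.319.
d_min = 2.319 × √(2/573) = 2.319 × 0.0591 = 0.137.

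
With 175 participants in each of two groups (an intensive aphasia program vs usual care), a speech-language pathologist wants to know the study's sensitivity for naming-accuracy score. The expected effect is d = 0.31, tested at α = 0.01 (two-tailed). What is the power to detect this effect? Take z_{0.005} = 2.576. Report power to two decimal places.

For two equal groups, power = Φ(d·√(n/2) − z_{α/2}).
d·√(n/2) = 0.31 × √(175/2) = 0.31 × 9.354 = 2.900.
z_β = 2.900 − 2.576 = 0.324.
Power = Φ(0.324) = 0.627.

power ≈ 0.63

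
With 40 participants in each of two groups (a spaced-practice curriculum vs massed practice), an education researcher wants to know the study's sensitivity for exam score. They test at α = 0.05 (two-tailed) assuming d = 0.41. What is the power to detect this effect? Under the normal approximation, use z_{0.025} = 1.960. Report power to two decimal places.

power ≈ 0.45

For two equal groups, power = Φ(d·√(n/2) − z_{α/2}).
d·√(n/2) = 0.41 × √(40/2) = 0.41 × 4.472 = 1.834.
z_β = 1.834 − 1.960 = -0.126.
Power = Φ(-0.126) = 0.450.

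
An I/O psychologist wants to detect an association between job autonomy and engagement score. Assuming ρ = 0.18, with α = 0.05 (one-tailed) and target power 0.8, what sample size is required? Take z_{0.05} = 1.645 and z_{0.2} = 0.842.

n = 190

Fisher's z: C = ½·ln((1+r)/(1−r)) = ½·ln(1.4390) = 0.1820.
n = ((z_{α} + z_β)/C)² + 3.
(1.645 + 0.842) / 0.1820 = 2.487 / 0.1820 = 13.665.
n = 13.665² + 3 = 186.73 + 3 = 189.7.
Round up.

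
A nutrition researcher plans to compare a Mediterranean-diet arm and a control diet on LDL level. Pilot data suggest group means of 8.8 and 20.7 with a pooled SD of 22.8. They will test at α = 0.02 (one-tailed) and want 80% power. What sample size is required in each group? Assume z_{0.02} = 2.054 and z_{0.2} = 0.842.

Cohen's d = |M₁ − M₂| / SD_pooled = |8.8 − 20.7| / 22.8 = 11.9 / 22.8 = 0.522.
For two independent groups with equal n: n = 2·((z_{α} + z_β) / d)².
z_{α} + z_β = 2.054 + 0.842 = 2.896.
n = 2 × (2.896 / 0.522)² = 2 × 5.548² = 2 × 30.78 = 61.6.
Round up to the next whole participant.

n = 62 per group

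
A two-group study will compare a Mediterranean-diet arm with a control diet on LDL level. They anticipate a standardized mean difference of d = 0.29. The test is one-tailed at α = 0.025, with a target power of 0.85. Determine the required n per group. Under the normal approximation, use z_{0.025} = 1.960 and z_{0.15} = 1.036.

n = 214 per group

For two independent groups with equal n: n = 2·((z_{α} + z_β) / d)².
z_{α} + z_β = 1.960 + 1.036 = 2.996.
n = 2 × (2.996 / 0.29)² = 2 × 10.331² = 2 × 106.73 = 213.5.
Round up to the next whole participant.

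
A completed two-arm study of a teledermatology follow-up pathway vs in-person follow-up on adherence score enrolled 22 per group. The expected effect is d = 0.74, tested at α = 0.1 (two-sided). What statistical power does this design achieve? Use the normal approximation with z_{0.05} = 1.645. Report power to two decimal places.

For two equal groups, power = Φ(d·√(n/2) − z_{α/2}).
d·√(n/2) = 0.74 × √(22/2) = 0.74 × 3.317 = 2.454.
z_β = 2.454 − 1.645 = 0.809.
Power = Φ(0.809) = 0.791.

power ≈ 0.79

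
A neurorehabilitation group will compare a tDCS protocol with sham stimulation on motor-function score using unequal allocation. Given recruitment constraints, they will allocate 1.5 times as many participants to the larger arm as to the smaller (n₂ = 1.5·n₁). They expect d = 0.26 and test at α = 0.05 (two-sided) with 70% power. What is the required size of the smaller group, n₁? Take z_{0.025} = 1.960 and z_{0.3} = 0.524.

n₁ = 153

With allocation ratio k = n₂/n₁ = 1.5, Var(x̄₁−x̄₂) = σ²(1/n₁ + 1/(k·n₁)) = σ²·(k+1)/(k·n₁).
So n₁ = (1 + 1/k)·((z_{α/2} + z_β)/d)² = 1.667 × (2.484/0.26)².
n₁ = 1.667 × 91.28 = 152.1.
Round up: n₁ = 153, giving n₂ = ⌈1.5 × 153⌉ = ⌈229.5⌉ = 230.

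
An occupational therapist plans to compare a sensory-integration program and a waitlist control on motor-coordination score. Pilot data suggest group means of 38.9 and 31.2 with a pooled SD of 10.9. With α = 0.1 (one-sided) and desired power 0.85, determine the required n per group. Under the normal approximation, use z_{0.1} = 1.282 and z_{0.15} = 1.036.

Cohen's d = |M₁ − M₂| / SD_pooled = |38.9 − 31.2| / 10.9 = 7.7 / 10.9 = 0.706.
For two independent groups with equal n: n = 2·((z_{α} + z_β) / d)².
z_{α} + z_β = 1.282 + 1.036 = 2.318.
n = 2 × (2.318 / 0.706)² = 2 × 3.283² = 2 × 10.78 = 21.6.
Round up to the next whole participant.

n = 22 per group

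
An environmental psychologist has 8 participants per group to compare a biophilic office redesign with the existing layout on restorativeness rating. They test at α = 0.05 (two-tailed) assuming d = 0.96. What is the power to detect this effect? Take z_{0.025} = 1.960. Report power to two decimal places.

For two equal groups, power = Φ(d·√(n/2) − z_{α/2}).
d·√(n/2) = 0.96 × √(8/2) = 0.96 × 2.000 = 1.920.
z_β = 1.920 − 1.960 = -0.040.
Power = Φ(-0.040) = 0.484.

power ≈ 0.48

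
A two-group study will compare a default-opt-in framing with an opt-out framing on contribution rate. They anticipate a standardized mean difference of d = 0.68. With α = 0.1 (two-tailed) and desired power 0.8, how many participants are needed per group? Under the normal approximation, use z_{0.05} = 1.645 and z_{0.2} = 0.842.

n = 27 per group

For two independent groups with equal n: n = 2·((z_{α/2} + z_β) / d)².
z_{α/2} + z_β = 1.645 + 0.842 = 2.487.
n = 2 × (2.487 / 0.68)² = 2 × 3.657² = 2 × 13.38 = 26.8.
Round up to the next whole participant.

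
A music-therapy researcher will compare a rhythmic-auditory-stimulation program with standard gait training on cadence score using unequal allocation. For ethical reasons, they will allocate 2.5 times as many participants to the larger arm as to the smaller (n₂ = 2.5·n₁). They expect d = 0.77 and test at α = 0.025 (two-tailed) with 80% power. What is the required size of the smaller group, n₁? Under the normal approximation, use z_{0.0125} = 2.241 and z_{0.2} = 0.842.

With allocation ratio k = n₂/n₁ = 2.5, Var(x̄₁−x̄₂) = σ²(1/n₁ + 1/(k·n₁)) = σ²·(k+1)/(k·n₁).
So n₁ = (1 + 1/k)·((z_{α/2} + z_β)/d)² = 1.400 × (3.083/0.77)².
n₁ = 1.400 × 16.03 = 22.4.
Round up: n₁ = 23, giving n₂ = ⌈2.5 × 23⌉ = ⌈57.5⌉ = 58.

n₁ = 23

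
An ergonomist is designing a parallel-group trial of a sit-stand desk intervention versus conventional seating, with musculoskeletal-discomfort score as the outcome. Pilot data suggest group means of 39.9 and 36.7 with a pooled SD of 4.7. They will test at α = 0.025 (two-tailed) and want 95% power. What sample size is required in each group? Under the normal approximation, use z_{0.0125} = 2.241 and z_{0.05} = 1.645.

n = 66 per group

Cohen's d = |M₁ − M₂| / SD_pooled = |39.9 − 36.7| / 4.7 = 3.2 / 4.7 = 0.681.
For two independent groups with equal n: n = 2·((z_{α/2} + z_β) / d)².
z_{α/2} + z_β = 2.241 + 1.645 = 3.886.
n = 2 × (3.886 / 0.681)² = 2 × 5.706² = 2 × 32.56 = 65.1.
Round up to the next whole participant.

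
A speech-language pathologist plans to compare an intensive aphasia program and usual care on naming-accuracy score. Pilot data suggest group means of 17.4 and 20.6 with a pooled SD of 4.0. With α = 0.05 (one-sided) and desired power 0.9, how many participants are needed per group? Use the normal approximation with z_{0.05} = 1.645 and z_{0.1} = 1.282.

Cohen's d = |M₁ − M₂| / SD_pooled = |17.4 − 20.6| / 4.0 = 3.2 / 4.0 = 0.800.
For two independent groups with equal n: n = 2·((z_{α} + z_β) / d)².
z_{α} + z_β = 1.645 + 1.282 = 2.927.
n = 2 × (2.927 / 0.800)² = 2 × 3.659² = 2 × 13.39 = 26.8.
Round up to the next whole participant.

n = 27 per group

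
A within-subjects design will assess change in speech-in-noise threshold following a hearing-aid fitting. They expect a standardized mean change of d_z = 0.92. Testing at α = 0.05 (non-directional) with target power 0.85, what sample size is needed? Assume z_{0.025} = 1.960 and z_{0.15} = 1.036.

n = 11 pairs

For a paired (one-sample on differences) test: n = ((z_{α/2} + z_β) / d)².
z_{α/2} + z_β = 1.960 + 1.036 = 2.996.
n = (2.996 / 0.92)² = 3.257² = 10.60.
Round up.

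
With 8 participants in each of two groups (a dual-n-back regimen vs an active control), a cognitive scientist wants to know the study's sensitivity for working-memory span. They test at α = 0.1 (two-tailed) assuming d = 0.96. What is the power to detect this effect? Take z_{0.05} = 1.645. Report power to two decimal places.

power ≈ 0.61

For two equal groups, power = Φ(d·√(n/2) − z_{α/2}).
d·√(n/2) = 0.96 × √(8/2) = 0.96 × 2.000 = 1.920.
z_β = 1.920 − 1.645 = 0.275.
Power = Φ(0.275) = 0.608.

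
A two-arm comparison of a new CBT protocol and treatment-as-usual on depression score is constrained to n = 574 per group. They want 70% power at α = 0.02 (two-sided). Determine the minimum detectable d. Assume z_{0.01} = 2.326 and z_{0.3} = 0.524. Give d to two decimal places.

d_min ≈ 0.17

For two independent groups of n = 574 each: d_min = (z_{α/2} + z_β)·√(2/n).
z-sum = 2.326 + 0.524 = 2.850.
d_min = 2.850 × √(2/574) = 2.850 × 0.0590 = 0.168.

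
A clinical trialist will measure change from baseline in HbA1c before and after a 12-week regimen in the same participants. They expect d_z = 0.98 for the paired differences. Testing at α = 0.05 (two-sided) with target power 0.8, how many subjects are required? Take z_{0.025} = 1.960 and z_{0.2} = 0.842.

n = 9 pairs

For a paired (one-sample on differences) test: n = ((z_{α/2} + z_β) / d)².
z_{α/2} + z_β = 1.960 + 0.842 = 2.802.
n = (2.802 / 0.98)² = 2.859² = 8.17.
Round up.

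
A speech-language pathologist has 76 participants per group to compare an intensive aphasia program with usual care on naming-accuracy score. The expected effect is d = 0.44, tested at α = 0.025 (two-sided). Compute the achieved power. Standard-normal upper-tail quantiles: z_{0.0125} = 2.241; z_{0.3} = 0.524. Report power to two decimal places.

For two equal groups, power = Φ(d·√(n/2) − z_{α/2}).
d·√(n/2) = 0.44 × √(76/2) = 0.44 × 6.164 = 2.712.
z_β = 2.712 − 2.241 = 0.471.
Power = Φ(0.471) = 0.681.

power ≈ 0.68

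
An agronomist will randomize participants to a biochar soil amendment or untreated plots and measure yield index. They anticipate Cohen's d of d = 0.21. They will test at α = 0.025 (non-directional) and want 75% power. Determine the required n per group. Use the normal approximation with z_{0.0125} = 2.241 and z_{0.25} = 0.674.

n = 386 per group

For two independent groups with equal n: n = 2·((z_{α/2} + z_β) / d)².
z_{α/2} + z_β = 2.241 + 0.674 = 2.915.
n = 2 × (2.915 / 0.21)² = 2 × 13.881² = 2 × 192.68 = 385.4.
Round up to the next whole participant.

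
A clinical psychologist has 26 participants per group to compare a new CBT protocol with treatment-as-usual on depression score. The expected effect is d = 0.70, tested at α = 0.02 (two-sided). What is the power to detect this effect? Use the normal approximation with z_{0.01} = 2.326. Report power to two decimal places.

power ≈ 0.58

For two equal groups, power = Φ(d·√(n/2) − z_{α/2}).
d·√(n/2) = 0.70 × √(26/2) = 0.70 × 3.606 = 2.524.
z_β = 2.524 − 2.326 = 0.198.
Power = Φ(0.198) = 0.578.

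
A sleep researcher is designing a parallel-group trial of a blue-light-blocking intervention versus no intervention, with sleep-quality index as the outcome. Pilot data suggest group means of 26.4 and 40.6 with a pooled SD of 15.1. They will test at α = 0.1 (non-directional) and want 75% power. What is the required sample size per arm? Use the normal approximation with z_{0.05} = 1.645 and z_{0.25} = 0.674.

Cohen's d = |M₁ − M₂| / SD_pooled = |26.4 − 40.6| / 15.1 = 14.2 / 15.1 = 0.940.
For two independent groups with equal n: n = 2·((z_{α/2} + z_β) / d)².
z_{α/2} + z_β = 1.645 + 0.674 = 2.319.
n = 2 × (2.319 / 0.940)² = 2 × 2.467² = 2 × 6.09 = 12.2.
Round up to the next whole participant.

n = 13 per group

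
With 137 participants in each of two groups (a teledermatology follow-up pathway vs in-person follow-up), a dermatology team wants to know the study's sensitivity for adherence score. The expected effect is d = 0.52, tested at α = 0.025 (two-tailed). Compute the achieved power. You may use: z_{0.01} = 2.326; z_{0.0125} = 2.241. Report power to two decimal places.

For two equal groups, power = Φ(d·√(n/2) − z_{α/2}).
d·√(n/2) = 0.52 × √(137/2) = 0.52 × 8.276 = 4.304.
z_β = 4.304 − 2.241 = 2.063.
Power = Φ(2.063) = 0.980.

power ≈ 0.98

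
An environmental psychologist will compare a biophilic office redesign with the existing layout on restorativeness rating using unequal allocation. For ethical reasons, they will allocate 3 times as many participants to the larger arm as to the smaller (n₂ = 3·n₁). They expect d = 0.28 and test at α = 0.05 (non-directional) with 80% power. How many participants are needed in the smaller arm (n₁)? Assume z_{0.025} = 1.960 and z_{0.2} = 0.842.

n₁ = 134

With allocation ratio k = n₂/n₁ = 3, Var(x̄₁−x̄₂) = σ²(1/n₁ + 1/(k·n₁)) = σ²·(k+1)/(k·n₁).
So n₁ = (1 + 1/k)·((z_{α/2} + z_β)/d)² = 1.333 × (2.802/0.28)².
n₁ = 1.333 × 100.14 = 133.5.
Round up: n₁ = 134, giving n₂ = 3 × 134 = 402.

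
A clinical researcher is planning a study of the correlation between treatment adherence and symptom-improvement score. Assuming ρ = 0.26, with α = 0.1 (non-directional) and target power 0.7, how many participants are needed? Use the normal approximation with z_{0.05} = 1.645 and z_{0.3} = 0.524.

n = 70

Fisher's z: C = ½·ln((1+r)/(1−r)) = ½·ln(1.7027) = 0.2661.
n = ((z_{α/2} + z_β)/C)² + 3.
(1.645 + 0.524) / 0.2661 = 2.169 / 0.2661 = 8.151.
n = 8.151² + 3 = 66.44 + 3 = 69.4.
Round up.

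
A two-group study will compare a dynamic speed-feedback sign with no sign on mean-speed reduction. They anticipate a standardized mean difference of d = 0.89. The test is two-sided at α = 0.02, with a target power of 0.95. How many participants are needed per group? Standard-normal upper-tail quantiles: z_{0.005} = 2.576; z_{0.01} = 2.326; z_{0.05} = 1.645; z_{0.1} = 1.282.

For two independent groups with equal n: n = 2·((z_{α/2} + z_β) / d)².
z_{α/2} + z_β = 2.326 + 1.645 = 3.971.
n = 2 × (3.971 / 0.89)² = 2 × 4.462² = 2 × 19.91 = 39.8.
Round up to the next whole participant.

n = 40 per group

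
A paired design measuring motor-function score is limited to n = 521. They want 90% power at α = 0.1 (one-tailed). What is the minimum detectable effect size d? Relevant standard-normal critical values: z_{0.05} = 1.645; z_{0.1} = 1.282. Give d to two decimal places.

For a single sample (or paired design) of n = 521: d_min = (z_{α} + z_β)/√n.
z-sum = 1.282 + 1.282 = 2.564.
d_min = 2.564 / √521 = 2.564 / 22.825 = 0.112.

d_min ≈ 0.11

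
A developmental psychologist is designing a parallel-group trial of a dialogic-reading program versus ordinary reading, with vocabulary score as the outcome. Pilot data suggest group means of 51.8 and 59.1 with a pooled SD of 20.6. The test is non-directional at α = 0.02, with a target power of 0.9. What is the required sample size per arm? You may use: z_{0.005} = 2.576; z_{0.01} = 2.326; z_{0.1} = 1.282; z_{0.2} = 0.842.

Cohen's d = |M₁ − M₂| / SD_pooled = |51.8 − 59.1| / 20.6 = 7.3 / 20.6 = 0.354.
For two independent groups with equal n: n = 2·((z_{α/2} + z_β) / d)².
z_{α/2} + z_β = 2.326 + 1.282 = 3.608.
n = 2 × (3.608 / 0.354)² = 2 × 10.192² = 2 × 103.88 = 207.8.
Round up to the next whole participant.

n = 208 per group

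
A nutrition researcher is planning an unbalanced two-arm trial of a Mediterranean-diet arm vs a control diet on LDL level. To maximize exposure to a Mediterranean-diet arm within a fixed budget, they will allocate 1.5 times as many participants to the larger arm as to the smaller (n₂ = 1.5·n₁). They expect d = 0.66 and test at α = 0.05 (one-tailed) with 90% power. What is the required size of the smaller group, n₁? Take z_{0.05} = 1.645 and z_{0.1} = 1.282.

With allocation ratio k = n₂/n₁ = 1.5, Var(x̄₁−x̄₂) = σ²(1/n₁ + 1/(k·n₁)) = σ²·(k+1)/(k·n₁).
So n₁ = (1 + 1/k)·((z_{α} + z_β)/d)² = 1.667 × (2.927/0.66)².
n₁ = 1.667 × 19.67 = 32.8.
Round up: n₁ = 33, giving n₂ = ⌈1.5 × 33⌉ = ⌈49.5⌉ = 50.

n₁ = 33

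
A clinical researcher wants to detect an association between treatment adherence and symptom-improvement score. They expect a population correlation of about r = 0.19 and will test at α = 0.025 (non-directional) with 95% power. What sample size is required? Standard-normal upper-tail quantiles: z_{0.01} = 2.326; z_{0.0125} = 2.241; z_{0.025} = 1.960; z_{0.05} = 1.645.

Fisher's z: C = ½·ln((1+r)/(1−r)) = ½·ln(1.4691) = 0.1923.
n = ((z_{α/2} + z_β)/C)² + 3.
(2.241 + 1.645) / 0.1923 = 3.886 / 0.1923 = 20.208.
n = 20.208² + 3 = 408.36 + 3 = 411.4.
Round up.

n = 412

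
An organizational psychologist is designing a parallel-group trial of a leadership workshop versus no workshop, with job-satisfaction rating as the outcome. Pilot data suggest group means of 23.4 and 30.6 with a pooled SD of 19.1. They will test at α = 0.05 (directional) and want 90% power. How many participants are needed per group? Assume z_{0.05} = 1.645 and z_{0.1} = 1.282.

n = 121 per group

Cohen's d = |M₁ − M₂| / SD_pooled = |23.4 − 30.6| / 19.1 = 7.2 / 19.1 = 0.377.
For two independent groups with equal n: n = 2·((z_{α} + z_β) / d)².
z_{α} + z_β = 1.645 + 1.282 = 2.927.
n = 2 × (2.927 / 0.377)² = 2 × 7.764² = 2 × 60.28 = 120.6.
Round up to the next whole participant.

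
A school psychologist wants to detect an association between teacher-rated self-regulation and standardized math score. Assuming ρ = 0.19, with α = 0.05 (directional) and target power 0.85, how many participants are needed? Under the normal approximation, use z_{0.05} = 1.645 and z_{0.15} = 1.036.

Fisher's z: C = ½·ln((1+r)/(1−r)) = ½·ln(1.4691) = 0.1923.
n = ((z_{α} + z_β)/C)² + 3.
(1.645 + 1.036) / 0.1923 = 2.681 / 0.1923 = 13.942.
n = 13.942² + 3 = 194.37 + 3 = 197.4.
Round up.

n = 198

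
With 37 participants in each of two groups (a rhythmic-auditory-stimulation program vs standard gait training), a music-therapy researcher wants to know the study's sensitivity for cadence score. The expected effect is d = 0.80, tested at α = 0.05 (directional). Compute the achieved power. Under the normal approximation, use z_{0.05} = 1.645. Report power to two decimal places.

power ≈ 0.96

For two equal groups, power = Φ(d·√(n/2) − z_{α}).
d·√(n/2) = 0.80 × √(37/2) = 0.80 × 4.301 = 3.441.
z_β = 3.441 − 1.645 = 1.796.
Power = Φ(1.796) = 0.964.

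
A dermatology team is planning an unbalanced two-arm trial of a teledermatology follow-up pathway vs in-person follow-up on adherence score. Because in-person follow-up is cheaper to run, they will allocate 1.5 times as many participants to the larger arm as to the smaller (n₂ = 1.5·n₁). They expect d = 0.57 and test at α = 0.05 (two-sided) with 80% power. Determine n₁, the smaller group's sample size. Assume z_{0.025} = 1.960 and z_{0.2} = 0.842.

With allocation ratio k = n₂/n₁ = 1.5, Var(x̄₁−x̄₂) = σ²(1/n₁ + 1/(k·n₁)) = σ²·(k+1)/(k·n₁).
So n₁ = (1 + 1/k)·((z_{α/2} + z_β)/d)² = 1.667 × (2.802/0.57)².
n₁ = 1.667 × 24.16 = 40.3.
Round up: n₁ = 41, giving n₂ = ⌈1.5 × 41⌉ = ⌈61.5⌉ = 62.

n₁ = 41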